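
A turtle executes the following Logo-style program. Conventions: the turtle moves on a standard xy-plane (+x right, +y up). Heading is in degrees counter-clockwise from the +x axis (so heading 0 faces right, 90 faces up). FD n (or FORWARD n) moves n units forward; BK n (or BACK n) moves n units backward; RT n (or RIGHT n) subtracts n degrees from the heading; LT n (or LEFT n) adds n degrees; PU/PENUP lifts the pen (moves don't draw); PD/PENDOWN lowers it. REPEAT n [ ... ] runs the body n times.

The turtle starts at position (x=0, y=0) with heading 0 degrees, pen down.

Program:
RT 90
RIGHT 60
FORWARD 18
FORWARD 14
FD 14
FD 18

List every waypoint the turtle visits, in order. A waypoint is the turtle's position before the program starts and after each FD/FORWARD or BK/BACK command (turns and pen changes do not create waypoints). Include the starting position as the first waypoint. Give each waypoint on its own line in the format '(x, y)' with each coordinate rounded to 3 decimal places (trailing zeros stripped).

Answer: (0, 0)
(-15.588, -9)
(-27.713, -16)
(-39.837, -23)
(-55.426, -32)

Derivation:
Executing turtle program step by step:
Start: pos=(0,0), heading=0, pen down
RT 90: heading 0 -> 270
RT 60: heading 270 -> 210
FD 18: (0,0) -> (-15.588,-9) [heading=210, draw]
FD 14: (-15.588,-9) -> (-27.713,-16) [heading=210, draw]
FD 14: (-27.713,-16) -> (-39.837,-23) [heading=210, draw]
FD 18: (-39.837,-23) -> (-55.426,-32) [heading=210, draw]
Final: pos=(-55.426,-32), heading=210, 4 segment(s) drawn
Waypoints (5 total):
(0, 0)
(-15.588, -9)
(-27.713, -16)
(-39.837, -23)
(-55.426, -32)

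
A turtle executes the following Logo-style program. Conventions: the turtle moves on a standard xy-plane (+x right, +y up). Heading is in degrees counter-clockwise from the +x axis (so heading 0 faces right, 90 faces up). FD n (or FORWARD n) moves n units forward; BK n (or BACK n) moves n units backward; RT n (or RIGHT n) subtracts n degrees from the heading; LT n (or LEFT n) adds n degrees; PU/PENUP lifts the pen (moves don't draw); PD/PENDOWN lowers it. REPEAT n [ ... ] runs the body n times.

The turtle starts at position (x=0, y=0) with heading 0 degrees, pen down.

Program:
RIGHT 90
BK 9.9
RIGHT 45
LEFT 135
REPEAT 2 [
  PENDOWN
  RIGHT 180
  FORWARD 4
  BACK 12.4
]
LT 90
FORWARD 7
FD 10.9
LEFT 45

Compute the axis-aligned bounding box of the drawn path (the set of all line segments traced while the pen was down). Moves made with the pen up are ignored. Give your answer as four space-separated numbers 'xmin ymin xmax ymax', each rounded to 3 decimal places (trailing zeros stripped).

Executing turtle program step by step:
Start: pos=(0,0), heading=0, pen down
RT 90: heading 0 -> 270
BK 9.9: (0,0) -> (0,9.9) [heading=270, draw]
RT 45: heading 270 -> 225
LT 135: heading 225 -> 0
REPEAT 2 [
  -- iteration 1/2 --
  PD: pen down
  RT 180: heading 0 -> 180
  FD 4: (0,9.9) -> (-4,9.9) [heading=180, draw]
  BK 12.4: (-4,9.9) -> (8.4,9.9) [heading=180, draw]
  -- iteration 2/2 --
  PD: pen down
  RT 180: heading 180 -> 0
  FD 4: (8.4,9.9) -> (12.4,9.9) [heading=0, draw]
  BK 12.4: (12.4,9.9) -> (0,9.9) [heading=0, draw]
]
LT 90: heading 0 -> 90
FD 7: (0,9.9) -> (0,16.9) [heading=90, draw]
FD 10.9: (0,16.9) -> (0,27.8) [heading=90, draw]
LT 45: heading 90 -> 135
Final: pos=(0,27.8), heading=135, 7 segment(s) drawn

Segment endpoints: x in {-4, 0, 0, 0, 0, 0, 8.4, 12.4}, y in {0, 9.9, 9.9, 9.9, 16.9, 27.8}
xmin=-4, ymin=0, xmax=12.4, ymax=27.8

Answer: -4 0 12.4 27.8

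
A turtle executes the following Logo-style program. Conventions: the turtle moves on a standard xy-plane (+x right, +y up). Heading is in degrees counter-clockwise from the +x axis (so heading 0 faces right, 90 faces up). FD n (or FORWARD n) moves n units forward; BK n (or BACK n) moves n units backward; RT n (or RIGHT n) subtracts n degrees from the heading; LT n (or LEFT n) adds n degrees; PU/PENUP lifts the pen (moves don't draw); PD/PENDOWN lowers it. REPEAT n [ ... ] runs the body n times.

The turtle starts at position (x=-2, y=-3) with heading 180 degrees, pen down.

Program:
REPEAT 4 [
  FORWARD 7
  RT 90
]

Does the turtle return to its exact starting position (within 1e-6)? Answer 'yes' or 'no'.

Executing turtle program step by step:
Start: pos=(-2,-3), heading=180, pen down
REPEAT 4 [
  -- iteration 1/4 --
  FD 7: (-2,-3) -> (-9,-3) [heading=180, draw]
  RT 90: heading 180 -> 90
  -- iteration 2/4 --
  FD 7: (-9,-3) -> (-9,4) [heading=90, draw]
  RT 90: heading 90 -> 0
  -- iteration 3/4 --
  FD 7: (-9,4) -> (-2,4) [heading=0, draw]
  RT 90: heading 0 -> 270
  -- iteration 4/4 --
  FD 7: (-2,4) -> (-2,-3) [heading=270, draw]
  RT 90: heading 270 -> 180
]
Final: pos=(-2,-3), heading=180, 4 segment(s) drawn

Start position: (-2, -3)
Final position: (-2, -3)
Distance = 0; < 1e-6 -> CLOSED

Answer: yes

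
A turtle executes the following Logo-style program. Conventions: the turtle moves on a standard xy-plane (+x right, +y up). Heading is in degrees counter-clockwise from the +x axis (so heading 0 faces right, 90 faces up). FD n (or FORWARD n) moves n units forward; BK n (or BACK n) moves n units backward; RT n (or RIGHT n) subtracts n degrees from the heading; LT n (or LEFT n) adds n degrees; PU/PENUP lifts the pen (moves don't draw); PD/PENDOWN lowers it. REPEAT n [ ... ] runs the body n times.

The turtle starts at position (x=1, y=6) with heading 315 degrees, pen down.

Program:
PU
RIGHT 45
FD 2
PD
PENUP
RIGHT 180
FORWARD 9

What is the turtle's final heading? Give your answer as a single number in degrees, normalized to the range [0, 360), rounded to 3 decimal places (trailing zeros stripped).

Executing turtle program step by step:
Start: pos=(1,6), heading=315, pen down
PU: pen up
RT 45: heading 315 -> 270
FD 2: (1,6) -> (1,4) [heading=270, move]
PD: pen down
PU: pen up
RT 180: heading 270 -> 90
FD 9: (1,4) -> (1,13) [heading=90, move]
Final: pos=(1,13), heading=90, 0 segment(s) drawn

Answer: 90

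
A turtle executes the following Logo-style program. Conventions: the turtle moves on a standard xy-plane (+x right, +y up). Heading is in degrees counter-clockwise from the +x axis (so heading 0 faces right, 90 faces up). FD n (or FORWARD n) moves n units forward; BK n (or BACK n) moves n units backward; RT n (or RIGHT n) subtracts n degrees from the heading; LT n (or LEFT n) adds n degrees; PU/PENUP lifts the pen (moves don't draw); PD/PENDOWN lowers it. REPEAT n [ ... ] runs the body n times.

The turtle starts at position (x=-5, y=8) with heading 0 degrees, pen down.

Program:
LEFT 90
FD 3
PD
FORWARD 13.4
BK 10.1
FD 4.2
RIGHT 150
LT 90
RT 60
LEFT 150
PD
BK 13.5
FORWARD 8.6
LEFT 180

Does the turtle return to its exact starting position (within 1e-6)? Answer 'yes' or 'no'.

Executing turtle program step by step:
Start: pos=(-5,8), heading=0, pen down
LT 90: heading 0 -> 90
FD 3: (-5,8) -> (-5,11) [heading=90, draw]
PD: pen down
FD 13.4: (-5,11) -> (-5,24.4) [heading=90, draw]
BK 10.1: (-5,24.4) -> (-5,14.3) [heading=90, draw]
FD 4.2: (-5,14.3) -> (-5,18.5) [heading=90, draw]
RT 150: heading 90 -> 300
LT 90: heading 300 -> 30
RT 60: heading 30 -> 330
LT 150: heading 330 -> 120
PD: pen down
BK 13.5: (-5,18.5) -> (1.75,6.809) [heading=120, draw]
FD 8.6: (1.75,6.809) -> (-2.55,14.256) [heading=120, draw]
LT 180: heading 120 -> 300
Final: pos=(-2.55,14.256), heading=300, 6 segment(s) drawn

Start position: (-5, 8)
Final position: (-2.55, 14.256)
Distance = 6.719; >= 1e-6 -> NOT closed

Answer: no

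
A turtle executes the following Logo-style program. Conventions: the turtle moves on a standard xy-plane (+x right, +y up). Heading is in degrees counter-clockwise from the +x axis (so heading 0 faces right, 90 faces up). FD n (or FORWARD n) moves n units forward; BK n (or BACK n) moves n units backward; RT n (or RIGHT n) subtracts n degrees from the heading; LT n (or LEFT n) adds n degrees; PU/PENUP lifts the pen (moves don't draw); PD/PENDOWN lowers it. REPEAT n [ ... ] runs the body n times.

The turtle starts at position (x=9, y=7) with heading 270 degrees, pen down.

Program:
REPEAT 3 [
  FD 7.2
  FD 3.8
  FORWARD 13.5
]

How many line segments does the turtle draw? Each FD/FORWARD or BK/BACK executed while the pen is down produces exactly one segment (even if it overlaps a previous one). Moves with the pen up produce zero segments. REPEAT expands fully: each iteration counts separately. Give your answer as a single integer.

Answer: 9

Derivation:
Executing turtle program step by step:
Start: pos=(9,7), heading=270, pen down
REPEAT 3 [
  -- iteration 1/3 --
  FD 7.2: (9,7) -> (9,-0.2) [heading=270, draw]
  FD 3.8: (9,-0.2) -> (9,-4) [heading=270, draw]
  FD 13.5: (9,-4) -> (9,-17.5) [heading=270, draw]
  -- iteration 2/3 --
  FD 7.2: (9,-17.5) -> (9,-24.7) [heading=270, draw]
  FD 3.8: (9,-24.7) -> (9,-28.5) [heading=270, draw]
  FD 13.5: (9,-28.5) -> (9,-42) [heading=270, draw]
  -- iteration 3/3 --
  FD 7.2: (9,-42) -> (9,-49.2) [heading=270, draw]
  FD 3.8: (9,-49.2) -> (9,-53) [heading=270, draw]
  FD 13.5: (9,-53) -> (9,-66.5) [heading=270, draw]
]
Final: pos=(9,-66.5), heading=270, 9 segment(s) drawn
Segments drawn: 9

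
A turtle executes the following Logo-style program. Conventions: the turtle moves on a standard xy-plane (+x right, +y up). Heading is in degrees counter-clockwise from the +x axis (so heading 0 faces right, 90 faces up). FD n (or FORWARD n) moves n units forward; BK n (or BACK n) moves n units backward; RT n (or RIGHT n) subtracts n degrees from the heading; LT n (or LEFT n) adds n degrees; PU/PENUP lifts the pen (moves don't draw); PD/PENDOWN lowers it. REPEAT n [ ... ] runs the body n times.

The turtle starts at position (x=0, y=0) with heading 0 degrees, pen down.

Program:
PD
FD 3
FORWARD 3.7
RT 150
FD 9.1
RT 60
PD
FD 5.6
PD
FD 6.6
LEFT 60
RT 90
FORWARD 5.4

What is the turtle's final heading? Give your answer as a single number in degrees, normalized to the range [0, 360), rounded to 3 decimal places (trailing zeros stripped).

Answer: 120

Derivation:
Executing turtle program step by step:
Start: pos=(0,0), heading=0, pen down
PD: pen down
FD 3: (0,0) -> (3,0) [heading=0, draw]
FD 3.7: (3,0) -> (6.7,0) [heading=0, draw]
RT 150: heading 0 -> 210
FD 9.1: (6.7,0) -> (-1.181,-4.55) [heading=210, draw]
RT 60: heading 210 -> 150
PD: pen down
FD 5.6: (-1.181,-4.55) -> (-6.031,-1.75) [heading=150, draw]
PD: pen down
FD 6.6: (-6.031,-1.75) -> (-11.746,1.55) [heading=150, draw]
LT 60: heading 150 -> 210
RT 90: heading 210 -> 120
FD 5.4: (-11.746,1.55) -> (-14.446,6.227) [heading=120, draw]
Final: pos=(-14.446,6.227), heading=120, 6 segment(s) drawn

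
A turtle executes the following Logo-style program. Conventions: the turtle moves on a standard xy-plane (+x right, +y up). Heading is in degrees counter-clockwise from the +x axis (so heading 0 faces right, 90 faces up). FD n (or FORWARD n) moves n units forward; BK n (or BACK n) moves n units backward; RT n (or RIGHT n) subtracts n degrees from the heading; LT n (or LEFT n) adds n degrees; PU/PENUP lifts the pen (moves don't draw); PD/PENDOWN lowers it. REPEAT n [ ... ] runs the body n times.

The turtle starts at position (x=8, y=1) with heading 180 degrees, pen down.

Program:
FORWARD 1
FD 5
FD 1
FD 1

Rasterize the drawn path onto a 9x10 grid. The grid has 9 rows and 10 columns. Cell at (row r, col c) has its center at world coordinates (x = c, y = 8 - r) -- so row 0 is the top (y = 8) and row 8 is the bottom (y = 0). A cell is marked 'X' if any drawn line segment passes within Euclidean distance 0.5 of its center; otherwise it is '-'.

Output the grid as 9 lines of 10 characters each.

Answer: ----------
----------
----------
----------
----------
----------
----------
XXXXXXXXX-
----------

Derivation:
Segment 0: (8,1) -> (7,1)
Segment 1: (7,1) -> (2,1)
Segment 2: (2,1) -> (1,1)
Segment 3: (1,1) -> (0,1)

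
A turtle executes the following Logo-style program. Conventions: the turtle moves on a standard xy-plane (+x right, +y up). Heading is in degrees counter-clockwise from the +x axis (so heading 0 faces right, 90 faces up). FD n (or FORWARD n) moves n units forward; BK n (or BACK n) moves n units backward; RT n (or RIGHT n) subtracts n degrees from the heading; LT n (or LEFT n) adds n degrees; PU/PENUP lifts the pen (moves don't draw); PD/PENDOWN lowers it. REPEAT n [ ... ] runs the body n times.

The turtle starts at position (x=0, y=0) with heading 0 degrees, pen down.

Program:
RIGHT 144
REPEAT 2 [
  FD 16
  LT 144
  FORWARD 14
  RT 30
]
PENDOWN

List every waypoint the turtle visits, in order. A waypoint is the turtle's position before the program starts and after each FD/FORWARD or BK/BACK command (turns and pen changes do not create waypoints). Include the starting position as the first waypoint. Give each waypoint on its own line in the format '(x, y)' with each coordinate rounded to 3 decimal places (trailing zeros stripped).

Executing turtle program step by step:
Start: pos=(0,0), heading=0, pen down
RT 144: heading 0 -> 216
REPEAT 2 [
  -- iteration 1/2 --
  FD 16: (0,0) -> (-12.944,-9.405) [heading=216, draw]
  LT 144: heading 216 -> 0
  FD 14: (-12.944,-9.405) -> (1.056,-9.405) [heading=0, draw]
  RT 30: heading 0 -> 330
  -- iteration 2/2 --
  FD 16: (1.056,-9.405) -> (14.912,-17.405) [heading=330, draw]
  LT 144: heading 330 -> 114
  FD 14: (14.912,-17.405) -> (9.218,-4.615) [heading=114, draw]
  RT 30: heading 114 -> 84
]
PD: pen down
Final: pos=(9.218,-4.615), heading=84, 4 segment(s) drawn
Waypoints (5 total):
(0, 0)
(-12.944, -9.405)
(1.056, -9.405)
(14.912, -17.405)
(9.218, -4.615)

Answer: (0, 0)
(-12.944, -9.405)
(1.056, -9.405)
(14.912, -17.405)
(9.218, -4.615)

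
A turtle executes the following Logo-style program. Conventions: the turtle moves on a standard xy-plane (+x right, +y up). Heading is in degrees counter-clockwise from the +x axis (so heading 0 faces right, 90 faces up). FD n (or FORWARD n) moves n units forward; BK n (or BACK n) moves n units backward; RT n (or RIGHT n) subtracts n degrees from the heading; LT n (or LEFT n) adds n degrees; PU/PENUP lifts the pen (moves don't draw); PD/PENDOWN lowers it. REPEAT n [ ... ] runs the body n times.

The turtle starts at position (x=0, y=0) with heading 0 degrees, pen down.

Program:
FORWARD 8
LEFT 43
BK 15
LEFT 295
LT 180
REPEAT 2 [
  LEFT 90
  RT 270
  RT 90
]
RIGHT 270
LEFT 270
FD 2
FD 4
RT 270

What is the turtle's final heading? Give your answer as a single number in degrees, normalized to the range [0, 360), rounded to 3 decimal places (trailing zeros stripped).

Answer: 68

Derivation:
Executing turtle program step by step:
Start: pos=(0,0), heading=0, pen down
FD 8: (0,0) -> (8,0) [heading=0, draw]
LT 43: heading 0 -> 43
BK 15: (8,0) -> (-2.97,-10.23) [heading=43, draw]
LT 295: heading 43 -> 338
LT 180: heading 338 -> 158
REPEAT 2 [
  -- iteration 1/2 --
  LT 90: heading 158 -> 248
  RT 270: heading 248 -> 338
  RT 90: heading 338 -> 248
  -- iteration 2/2 --
  LT 90: heading 248 -> 338
  RT 270: heading 338 -> 68
  RT 90: heading 68 -> 338
]
RT 270: heading 338 -> 68
LT 270: heading 68 -> 338
FD 2: (-2.97,-10.23) -> (-1.116,-10.979) [heading=338, draw]
FD 4: (-1.116,-10.979) -> (2.593,-12.478) [heading=338, draw]
RT 270: heading 338 -> 68
Final: pos=(2.593,-12.478), heading=68, 4 segment(s) drawn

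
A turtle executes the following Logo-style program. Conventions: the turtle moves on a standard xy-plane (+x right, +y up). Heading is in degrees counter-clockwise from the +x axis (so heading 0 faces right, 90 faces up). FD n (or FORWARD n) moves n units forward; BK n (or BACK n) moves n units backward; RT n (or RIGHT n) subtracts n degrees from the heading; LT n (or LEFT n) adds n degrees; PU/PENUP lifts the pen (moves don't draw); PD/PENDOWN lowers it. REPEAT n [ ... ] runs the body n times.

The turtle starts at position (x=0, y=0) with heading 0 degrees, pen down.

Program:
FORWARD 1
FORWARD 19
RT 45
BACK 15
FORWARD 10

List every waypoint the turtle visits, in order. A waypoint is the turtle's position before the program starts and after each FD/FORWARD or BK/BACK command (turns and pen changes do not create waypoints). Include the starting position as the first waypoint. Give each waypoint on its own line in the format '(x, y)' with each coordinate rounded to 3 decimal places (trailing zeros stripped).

Answer: (0, 0)
(1, 0)
(20, 0)
(9.393, 10.607)
(16.464, 3.536)

Derivation:
Executing turtle program step by step:
Start: pos=(0,0), heading=0, pen down
FD 1: (0,0) -> (1,0) [heading=0, draw]
FD 19: (1,0) -> (20,0) [heading=0, draw]
RT 45: heading 0 -> 315
BK 15: (20,0) -> (9.393,10.607) [heading=315, draw]
FD 10: (9.393,10.607) -> (16.464,3.536) [heading=315, draw]
Final: pos=(16.464,3.536), heading=315, 4 segment(s) drawn
Waypoints (5 total):
(0, 0)
(1, 0)
(20, 0)
(9.393, 10.607)
(16.464, 3.536)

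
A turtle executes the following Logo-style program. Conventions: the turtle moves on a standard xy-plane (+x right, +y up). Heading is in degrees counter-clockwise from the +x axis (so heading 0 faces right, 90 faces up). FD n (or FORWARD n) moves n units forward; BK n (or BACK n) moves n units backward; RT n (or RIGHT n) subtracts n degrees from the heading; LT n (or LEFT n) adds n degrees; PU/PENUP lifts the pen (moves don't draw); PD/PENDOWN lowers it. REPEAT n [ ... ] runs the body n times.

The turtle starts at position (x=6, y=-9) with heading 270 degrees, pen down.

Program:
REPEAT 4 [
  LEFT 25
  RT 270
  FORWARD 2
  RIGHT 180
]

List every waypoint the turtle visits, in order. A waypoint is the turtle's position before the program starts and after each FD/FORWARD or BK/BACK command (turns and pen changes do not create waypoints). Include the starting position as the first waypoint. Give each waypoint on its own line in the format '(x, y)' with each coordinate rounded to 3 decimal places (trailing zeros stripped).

Answer: (6, -9)
(7.813, -8.155)
(9.345, -9.44)
(8.827, -11.372)
(6.857, -11.719)

Derivation:
Executing turtle program step by step:
Start: pos=(6,-9), heading=270, pen down
REPEAT 4 [
  -- iteration 1/4 --
  LT 25: heading 270 -> 295
  RT 270: heading 295 -> 25
  FD 2: (6,-9) -> (7.813,-8.155) [heading=25, draw]
  RT 180: heading 25 -> 205
  -- iteration 2/4 --
  LT 25: heading 205 -> 230
  RT 270: heading 230 -> 320
  FD 2: (7.813,-8.155) -> (9.345,-9.44) [heading=320, draw]
  RT 180: heading 320 -> 140
  -- iteration 3/4 --
  LT 25: heading 140 -> 165
  RT 270: heading 165 -> 255
  FD 2: (9.345,-9.44) -> (8.827,-11.372) [heading=255, draw]
  RT 180: heading 255 -> 75
  -- iteration 4/4 --
  LT 25: heading 75 -> 100
  RT 270: heading 100 -> 190
  FD 2: (8.827,-11.372) -> (6.857,-11.719) [heading=190, draw]
  RT 180: heading 190 -> 10
]
Final: pos=(6.857,-11.719), heading=10, 4 segment(s) drawn
Waypoints (5 total):
(6, -9)
(7.813, -8.155)
(9.345, -9.44)
(8.827, -11.372)
(6.857, -11.719)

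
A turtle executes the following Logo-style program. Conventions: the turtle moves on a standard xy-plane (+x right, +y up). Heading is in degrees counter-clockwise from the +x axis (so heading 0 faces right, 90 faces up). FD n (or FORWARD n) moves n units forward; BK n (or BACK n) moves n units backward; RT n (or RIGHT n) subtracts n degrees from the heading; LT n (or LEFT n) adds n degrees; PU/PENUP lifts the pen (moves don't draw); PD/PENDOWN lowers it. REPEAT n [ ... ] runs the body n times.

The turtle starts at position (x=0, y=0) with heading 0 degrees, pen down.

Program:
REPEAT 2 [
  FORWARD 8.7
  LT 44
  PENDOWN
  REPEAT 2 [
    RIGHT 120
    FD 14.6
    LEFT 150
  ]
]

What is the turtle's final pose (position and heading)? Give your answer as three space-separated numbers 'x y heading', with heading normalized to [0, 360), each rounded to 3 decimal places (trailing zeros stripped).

Answer: 40.897 3.009 208

Derivation:
Executing turtle program step by step:
Start: pos=(0,0), heading=0, pen down
REPEAT 2 [
  -- iteration 1/2 --
  FD 8.7: (0,0) -> (8.7,0) [heading=0, draw]
  LT 44: heading 0 -> 44
  PD: pen down
  REPEAT 2 [
    -- iteration 1/2 --
    RT 120: heading 44 -> 284
    FD 14.6: (8.7,0) -> (12.232,-14.166) [heading=284, draw]
    LT 150: heading 284 -> 74
    -- iteration 2/2 --
    RT 120: heading 74 -> 314
    FD 14.6: (12.232,-14.166) -> (22.374,-24.669) [heading=314, draw]
    LT 150: heading 314 -> 104
  ]
  -- iteration 2/2 --
  FD 8.7: (22.374,-24.669) -> (20.269,-16.227) [heading=104, draw]
  LT 44: heading 104 -> 148
  PD: pen down
  REPEAT 2 [
    -- iteration 1/2 --
    RT 120: heading 148 -> 28
    FD 14.6: (20.269,-16.227) -> (33.16,-9.373) [heading=28, draw]
    LT 150: heading 28 -> 178
    -- iteration 2/2 --
    RT 120: heading 178 -> 58
    FD 14.6: (33.16,-9.373) -> (40.897,3.009) [heading=58, draw]
    LT 150: heading 58 -> 208
  ]
]
Final: pos=(40.897,3.009), heading=208, 6 segment(s) drawn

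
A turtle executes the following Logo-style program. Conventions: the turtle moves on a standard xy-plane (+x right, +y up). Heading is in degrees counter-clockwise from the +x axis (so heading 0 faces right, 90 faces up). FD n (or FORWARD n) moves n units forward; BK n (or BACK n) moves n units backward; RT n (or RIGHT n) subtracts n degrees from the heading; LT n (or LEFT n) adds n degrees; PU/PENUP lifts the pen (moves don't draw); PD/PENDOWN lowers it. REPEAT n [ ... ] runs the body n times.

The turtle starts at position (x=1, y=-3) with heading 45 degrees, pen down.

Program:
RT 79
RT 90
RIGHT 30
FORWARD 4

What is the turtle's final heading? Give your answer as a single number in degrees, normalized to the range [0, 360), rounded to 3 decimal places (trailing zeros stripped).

Executing turtle program step by step:
Start: pos=(1,-3), heading=45, pen down
RT 79: heading 45 -> 326
RT 90: heading 326 -> 236
RT 30: heading 236 -> 206
FD 4: (1,-3) -> (-2.595,-4.753) [heading=206, draw]
Final: pos=(-2.595,-4.753), heading=206, 1 segment(s) drawn

Answer: 206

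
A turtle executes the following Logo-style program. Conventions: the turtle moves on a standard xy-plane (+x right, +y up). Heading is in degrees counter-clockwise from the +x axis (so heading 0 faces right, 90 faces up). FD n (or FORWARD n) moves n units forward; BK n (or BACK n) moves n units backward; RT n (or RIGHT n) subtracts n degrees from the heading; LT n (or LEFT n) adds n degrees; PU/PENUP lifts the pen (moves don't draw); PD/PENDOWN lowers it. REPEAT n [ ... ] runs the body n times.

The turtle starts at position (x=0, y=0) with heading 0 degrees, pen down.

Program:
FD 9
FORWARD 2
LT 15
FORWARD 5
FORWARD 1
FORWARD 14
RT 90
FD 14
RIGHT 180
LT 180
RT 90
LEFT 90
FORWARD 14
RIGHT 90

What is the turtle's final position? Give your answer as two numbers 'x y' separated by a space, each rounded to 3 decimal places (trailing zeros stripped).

Answer: 37.565 -21.87

Derivation:
Executing turtle program step by step:
Start: pos=(0,0), heading=0, pen down
FD 9: (0,0) -> (9,0) [heading=0, draw]
FD 2: (9,0) -> (11,0) [heading=0, draw]
LT 15: heading 0 -> 15
FD 5: (11,0) -> (15.83,1.294) [heading=15, draw]
FD 1: (15.83,1.294) -> (16.796,1.553) [heading=15, draw]
FD 14: (16.796,1.553) -> (30.319,5.176) [heading=15, draw]
RT 90: heading 15 -> 285
FD 14: (30.319,5.176) -> (33.942,-8.347) [heading=285, draw]
RT 180: heading 285 -> 105
LT 180: heading 105 -> 285
RT 90: heading 285 -> 195
LT 90: heading 195 -> 285
FD 14: (33.942,-8.347) -> (37.565,-21.87) [heading=285, draw]
RT 90: heading 285 -> 195
Final: pos=(37.565,-21.87), heading=195, 7 segment(s) drawn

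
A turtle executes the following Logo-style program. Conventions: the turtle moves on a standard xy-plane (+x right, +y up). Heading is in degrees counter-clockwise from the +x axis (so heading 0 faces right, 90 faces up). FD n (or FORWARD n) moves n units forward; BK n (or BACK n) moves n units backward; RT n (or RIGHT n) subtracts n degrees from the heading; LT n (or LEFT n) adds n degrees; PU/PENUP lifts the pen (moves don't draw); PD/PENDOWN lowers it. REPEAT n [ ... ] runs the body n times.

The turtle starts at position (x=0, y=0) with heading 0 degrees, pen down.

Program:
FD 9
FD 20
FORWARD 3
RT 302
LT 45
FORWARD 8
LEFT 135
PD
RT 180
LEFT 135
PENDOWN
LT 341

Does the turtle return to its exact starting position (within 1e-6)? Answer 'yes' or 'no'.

Executing turtle program step by step:
Start: pos=(0,0), heading=0, pen down
FD 9: (0,0) -> (9,0) [heading=0, draw]
FD 20: (9,0) -> (29,0) [heading=0, draw]
FD 3: (29,0) -> (32,0) [heading=0, draw]
RT 302: heading 0 -> 58
LT 45: heading 58 -> 103
FD 8: (32,0) -> (30.2,7.795) [heading=103, draw]
LT 135: heading 103 -> 238
PD: pen down
RT 180: heading 238 -> 58
LT 135: heading 58 -> 193
PD: pen down
LT 341: heading 193 -> 174
Final: pos=(30.2,7.795), heading=174, 4 segment(s) drawn

Start position: (0, 0)
Final position: (30.2, 7.795)
Distance = 31.19; >= 1e-6 -> NOT closed

Answer: no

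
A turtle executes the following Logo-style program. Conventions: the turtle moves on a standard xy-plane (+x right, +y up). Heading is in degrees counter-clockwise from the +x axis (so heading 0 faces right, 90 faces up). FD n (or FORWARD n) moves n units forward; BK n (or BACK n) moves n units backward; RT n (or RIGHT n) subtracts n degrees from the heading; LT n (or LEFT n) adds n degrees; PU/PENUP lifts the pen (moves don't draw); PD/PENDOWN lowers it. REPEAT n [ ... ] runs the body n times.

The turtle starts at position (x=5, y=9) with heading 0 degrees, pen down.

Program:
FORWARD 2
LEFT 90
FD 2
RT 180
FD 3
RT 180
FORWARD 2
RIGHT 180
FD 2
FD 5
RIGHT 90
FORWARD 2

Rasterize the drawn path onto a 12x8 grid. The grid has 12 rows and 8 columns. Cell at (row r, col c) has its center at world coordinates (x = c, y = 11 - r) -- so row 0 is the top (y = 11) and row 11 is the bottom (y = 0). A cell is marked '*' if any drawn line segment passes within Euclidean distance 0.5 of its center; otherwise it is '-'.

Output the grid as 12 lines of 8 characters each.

Segment 0: (5,9) -> (7,9)
Segment 1: (7,9) -> (7,11)
Segment 2: (7,11) -> (7,8)
Segment 3: (7,8) -> (7,10)
Segment 4: (7,10) -> (7,8)
Segment 5: (7,8) -> (7,3)
Segment 6: (7,3) -> (5,3)

Answer: -------*
-------*
-----***
-------*
-------*
-------*
-------*
-------*
-----***
--------
--------
--------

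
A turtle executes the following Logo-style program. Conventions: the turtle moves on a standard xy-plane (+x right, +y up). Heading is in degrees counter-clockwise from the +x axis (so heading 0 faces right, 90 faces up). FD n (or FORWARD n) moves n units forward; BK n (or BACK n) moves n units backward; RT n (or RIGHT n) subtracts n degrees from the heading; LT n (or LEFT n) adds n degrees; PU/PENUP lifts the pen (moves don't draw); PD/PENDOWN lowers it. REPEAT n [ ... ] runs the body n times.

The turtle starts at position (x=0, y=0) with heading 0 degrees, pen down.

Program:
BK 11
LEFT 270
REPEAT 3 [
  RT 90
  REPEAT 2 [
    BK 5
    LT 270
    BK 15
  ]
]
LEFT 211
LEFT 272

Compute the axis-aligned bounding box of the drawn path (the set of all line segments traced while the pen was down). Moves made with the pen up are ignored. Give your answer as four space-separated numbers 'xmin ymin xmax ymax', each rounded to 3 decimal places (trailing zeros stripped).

Executing turtle program step by step:
Start: pos=(0,0), heading=0, pen down
BK 11: (0,0) -> (-11,0) [heading=0, draw]
LT 270: heading 0 -> 270
REPEAT 3 [
  -- iteration 1/3 --
  RT 90: heading 270 -> 180
  REPEAT 2 [
    -- iteration 1/2 --
    BK 5: (-11,0) -> (-6,0) [heading=180, draw]
    LT 270: heading 180 -> 90
    BK 15: (-6,0) -> (-6,-15) [heading=90, draw]
    -- iteration 2/2 --
    BK 5: (-6,-15) -> (-6,-20) [heading=90, draw]
    LT 270: heading 90 -> 0
    BK 15: (-6,-20) -> (-21,-20) [heading=0, draw]
  ]
  -- iteration 2/3 --
  RT 90: heading 0 -> 270
  REPEAT 2 [
    -- iteration 1/2 --
    BK 5: (-21,-20) -> (-21,-15) [heading=270, draw]
    LT 270: heading 270 -> 180
    BK 15: (-21,-15) -> (-6,-15) [heading=180, draw]
    -- iteration 2/2 --
    BK 5: (-6,-15) -> (-1,-15) [heading=180, draw]
    LT 270: heading 180 -> 90
    BK 15: (-1,-15) -> (-1,-30) [heading=90, draw]
  ]
  -- iteration 3/3 --
  RT 90: heading 90 -> 0
  REPEAT 2 [
    -- iteration 1/2 --
    BK 5: (-1,-30) -> (-6,-30) [heading=0, draw]
    LT 270: heading 0 -> 270
    BK 15: (-6,-30) -> (-6,-15) [heading=270, draw]
    -- iteration 2/2 --
    BK 5: (-6,-15) -> (-6,-10) [heading=270, draw]
    LT 270: heading 270 -> 180
    BK 15: (-6,-10) -> (9,-10) [heading=180, draw]
  ]
]
LT 211: heading 180 -> 31
LT 272: heading 31 -> 303
Final: pos=(9,-10), heading=303, 13 segment(s) drawn

Segment endpoints: x in {-21, -21, -11, -6, -6, -6, -6, -6, -6, -1, -1, 0, 9}, y in {-30, -30, -20, -20, -15, -15, -15, -15, -15, -10, -10, 0, 0}
xmin=-21, ymin=-30, xmax=9, ymax=0

Answer: -21 -30 9 0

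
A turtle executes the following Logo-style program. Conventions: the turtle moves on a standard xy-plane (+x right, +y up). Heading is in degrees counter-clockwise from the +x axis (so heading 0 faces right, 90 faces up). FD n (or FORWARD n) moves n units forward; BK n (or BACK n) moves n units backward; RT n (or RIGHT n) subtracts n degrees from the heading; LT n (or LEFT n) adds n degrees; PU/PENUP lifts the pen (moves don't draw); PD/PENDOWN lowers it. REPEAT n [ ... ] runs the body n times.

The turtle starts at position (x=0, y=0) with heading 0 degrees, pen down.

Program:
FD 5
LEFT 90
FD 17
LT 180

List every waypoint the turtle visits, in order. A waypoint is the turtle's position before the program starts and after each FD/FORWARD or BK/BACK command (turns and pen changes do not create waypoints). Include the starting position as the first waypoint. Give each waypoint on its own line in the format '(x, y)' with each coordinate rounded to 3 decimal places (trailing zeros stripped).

Executing turtle program step by step:
Start: pos=(0,0), heading=0, pen down
FD 5: (0,0) -> (5,0) [heading=0, draw]
LT 90: heading 0 -> 90
FD 17: (5,0) -> (5,17) [heading=90, draw]
LT 180: heading 90 -> 270
Final: pos=(5,17), heading=270, 2 segment(s) drawn
Waypoints (3 total):
(0, 0)
(5, 0)
(5, 17)

Answer: (0, 0)
(5, 0)
(5, 17)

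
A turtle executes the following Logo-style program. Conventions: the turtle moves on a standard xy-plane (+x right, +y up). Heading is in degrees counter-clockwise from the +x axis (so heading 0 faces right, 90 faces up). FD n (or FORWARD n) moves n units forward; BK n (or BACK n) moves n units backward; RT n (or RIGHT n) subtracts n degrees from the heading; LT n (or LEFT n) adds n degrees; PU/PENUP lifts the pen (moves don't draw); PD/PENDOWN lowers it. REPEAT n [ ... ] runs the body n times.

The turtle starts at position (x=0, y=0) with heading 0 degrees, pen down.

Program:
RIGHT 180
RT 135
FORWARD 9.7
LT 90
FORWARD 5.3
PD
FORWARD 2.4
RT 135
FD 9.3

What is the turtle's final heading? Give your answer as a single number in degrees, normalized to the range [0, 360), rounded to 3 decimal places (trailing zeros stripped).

Executing turtle program step by step:
Start: pos=(0,0), heading=0, pen down
RT 180: heading 0 -> 180
RT 135: heading 180 -> 45
FD 9.7: (0,0) -> (6.859,6.859) [heading=45, draw]
LT 90: heading 45 -> 135
FD 5.3: (6.859,6.859) -> (3.111,10.607) [heading=135, draw]
PD: pen down
FD 2.4: (3.111,10.607) -> (1.414,12.304) [heading=135, draw]
RT 135: heading 135 -> 0
FD 9.3: (1.414,12.304) -> (10.714,12.304) [heading=0, draw]
Final: pos=(10.714,12.304), heading=0, 4 segment(s) drawn

Answer: 0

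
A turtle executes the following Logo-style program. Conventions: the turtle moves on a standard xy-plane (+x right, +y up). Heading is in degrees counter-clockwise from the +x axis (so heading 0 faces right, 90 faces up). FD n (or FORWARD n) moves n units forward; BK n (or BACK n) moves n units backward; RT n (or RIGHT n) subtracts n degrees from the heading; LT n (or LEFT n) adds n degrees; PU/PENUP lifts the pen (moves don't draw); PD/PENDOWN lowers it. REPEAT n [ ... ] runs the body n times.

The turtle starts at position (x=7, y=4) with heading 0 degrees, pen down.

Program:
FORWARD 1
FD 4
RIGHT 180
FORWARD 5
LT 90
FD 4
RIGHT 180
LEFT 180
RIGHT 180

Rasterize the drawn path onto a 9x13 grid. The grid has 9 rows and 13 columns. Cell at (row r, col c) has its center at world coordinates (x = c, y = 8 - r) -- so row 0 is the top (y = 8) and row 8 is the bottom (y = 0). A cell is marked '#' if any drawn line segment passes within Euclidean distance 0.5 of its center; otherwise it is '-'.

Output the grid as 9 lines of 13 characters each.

Answer: -------------
-------------
-------------
-------------
-------######
-------#-----
-------#-----
-------#-----
-------#-----

Derivation:
Segment 0: (7,4) -> (8,4)
Segment 1: (8,4) -> (12,4)
Segment 2: (12,4) -> (7,4)
Segment 3: (7,4) -> (7,-0)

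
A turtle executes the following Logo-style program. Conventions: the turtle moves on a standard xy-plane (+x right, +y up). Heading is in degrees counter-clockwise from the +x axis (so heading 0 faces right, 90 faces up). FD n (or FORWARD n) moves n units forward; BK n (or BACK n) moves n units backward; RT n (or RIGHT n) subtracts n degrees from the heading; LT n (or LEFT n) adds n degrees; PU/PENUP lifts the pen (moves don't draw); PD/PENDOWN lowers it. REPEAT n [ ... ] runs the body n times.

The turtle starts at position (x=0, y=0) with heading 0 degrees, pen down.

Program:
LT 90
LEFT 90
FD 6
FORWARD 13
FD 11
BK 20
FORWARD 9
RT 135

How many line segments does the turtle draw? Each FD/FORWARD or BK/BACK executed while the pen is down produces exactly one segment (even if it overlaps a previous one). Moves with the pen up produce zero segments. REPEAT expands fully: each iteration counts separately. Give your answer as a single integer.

Executing turtle program step by step:
Start: pos=(0,0), heading=0, pen down
LT 90: heading 0 -> 90
LT 90: heading 90 -> 180
FD 6: (0,0) -> (-6,0) [heading=180, draw]
FD 13: (-6,0) -> (-19,0) [heading=180, draw]
FD 11: (-19,0) -> (-30,0) [heading=180, draw]
BK 20: (-30,0) -> (-10,0) [heading=180, draw]
FD 9: (-10,0) -> (-19,0) [heading=180, draw]
RT 135: heading 180 -> 45
Final: pos=(-19,0), heading=45, 5 segment(s) drawn
Segments drawn: 5

Answer: 5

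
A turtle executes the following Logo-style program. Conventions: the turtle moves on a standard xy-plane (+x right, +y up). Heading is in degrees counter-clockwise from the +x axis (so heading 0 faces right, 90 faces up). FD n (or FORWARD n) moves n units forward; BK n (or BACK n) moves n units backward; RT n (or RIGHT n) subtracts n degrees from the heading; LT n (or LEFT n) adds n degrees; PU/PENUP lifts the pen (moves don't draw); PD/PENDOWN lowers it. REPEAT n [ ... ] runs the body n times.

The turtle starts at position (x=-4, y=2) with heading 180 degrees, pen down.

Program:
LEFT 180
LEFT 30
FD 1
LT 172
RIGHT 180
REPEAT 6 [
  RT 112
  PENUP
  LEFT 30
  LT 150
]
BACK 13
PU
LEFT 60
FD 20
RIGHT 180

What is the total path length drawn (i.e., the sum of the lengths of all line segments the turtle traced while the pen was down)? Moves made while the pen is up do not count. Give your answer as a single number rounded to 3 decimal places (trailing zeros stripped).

Answer: 1

Derivation:
Executing turtle program step by step:
Start: pos=(-4,2), heading=180, pen down
LT 180: heading 180 -> 0
LT 30: heading 0 -> 30
FD 1: (-4,2) -> (-3.134,2.5) [heading=30, draw]
LT 172: heading 30 -> 202
RT 180: heading 202 -> 22
REPEAT 6 [
  -- iteration 1/6 --
  RT 112: heading 22 -> 270
  PU: pen up
  LT 30: heading 270 -> 300
  LT 150: heading 300 -> 90
  -- iteration 2/6 --
  RT 112: heading 90 -> 338
  PU: pen up
  LT 30: heading 338 -> 8
  LT 150: heading 8 -> 158
  -- iteration 3/6 --
  RT 112: heading 158 -> 46
  PU: pen up
  LT 30: heading 46 -> 76
  LT 150: heading 76 -> 226
  -- iteration 4/6 --
  RT 112: heading 226 -> 114
  PU: pen up
  LT 30: heading 114 -> 144
  LT 150: heading 144 -> 294
  -- iteration 5/6 --
  RT 112: heading 294 -> 182
  PU: pen up
  LT 30: heading 182 -> 212
  LT 150: heading 212 -> 2
  -- iteration 6/6 --
  RT 112: heading 2 -> 250
  PU: pen up
  LT 30: heading 250 -> 280
  LT 150: heading 280 -> 70
]
BK 13: (-3.134,2.5) -> (-7.58,-9.716) [heading=70, move]
PU: pen up
LT 60: heading 70 -> 130
FD 20: (-7.58,-9.716) -> (-20.436,5.605) [heading=130, move]
RT 180: heading 130 -> 310
Final: pos=(-20.436,5.605), heading=310, 1 segment(s) drawn

Segment lengths:
  seg 1: (-4,2) -> (-3.134,2.5), length = 1
Total = 1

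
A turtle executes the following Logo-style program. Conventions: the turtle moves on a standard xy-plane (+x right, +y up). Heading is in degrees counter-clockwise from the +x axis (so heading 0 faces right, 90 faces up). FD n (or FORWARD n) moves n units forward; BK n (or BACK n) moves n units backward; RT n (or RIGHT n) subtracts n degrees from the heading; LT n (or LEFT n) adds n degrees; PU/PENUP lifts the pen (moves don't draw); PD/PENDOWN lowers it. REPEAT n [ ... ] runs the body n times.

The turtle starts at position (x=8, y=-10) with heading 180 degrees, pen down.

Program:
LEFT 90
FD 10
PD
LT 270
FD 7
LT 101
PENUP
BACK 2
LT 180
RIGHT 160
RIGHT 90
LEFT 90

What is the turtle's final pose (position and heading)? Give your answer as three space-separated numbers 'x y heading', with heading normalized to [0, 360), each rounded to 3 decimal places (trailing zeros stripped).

Executing turtle program step by step:
Start: pos=(8,-10), heading=180, pen down
LT 90: heading 180 -> 270
FD 10: (8,-10) -> (8,-20) [heading=270, draw]
PD: pen down
LT 270: heading 270 -> 180
FD 7: (8,-20) -> (1,-20) [heading=180, draw]
LT 101: heading 180 -> 281
PU: pen up
BK 2: (1,-20) -> (0.618,-18.037) [heading=281, move]
LT 180: heading 281 -> 101
RT 160: heading 101 -> 301
RT 90: heading 301 -> 211
LT 90: heading 211 -> 301
Final: pos=(0.618,-18.037), heading=301, 2 segment(s) drawn

Answer: 0.618 -18.037 301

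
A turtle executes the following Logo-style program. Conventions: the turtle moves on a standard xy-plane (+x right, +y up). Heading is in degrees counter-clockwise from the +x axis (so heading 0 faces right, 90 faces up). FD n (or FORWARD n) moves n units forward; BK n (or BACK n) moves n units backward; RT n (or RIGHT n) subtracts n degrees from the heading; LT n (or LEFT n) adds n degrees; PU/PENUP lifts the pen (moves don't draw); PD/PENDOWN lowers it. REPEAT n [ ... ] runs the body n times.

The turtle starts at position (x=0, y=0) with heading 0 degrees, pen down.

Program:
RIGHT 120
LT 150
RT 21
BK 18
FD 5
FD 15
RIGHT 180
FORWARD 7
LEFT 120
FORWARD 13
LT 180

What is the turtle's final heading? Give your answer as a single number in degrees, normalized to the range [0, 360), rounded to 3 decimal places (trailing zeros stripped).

Executing turtle program step by step:
Start: pos=(0,0), heading=0, pen down
RT 120: heading 0 -> 240
LT 150: heading 240 -> 30
RT 21: heading 30 -> 9
BK 18: (0,0) -> (-17.778,-2.816) [heading=9, draw]
FD 5: (-17.778,-2.816) -> (-12.84,-2.034) [heading=9, draw]
FD 15: (-12.84,-2.034) -> (1.975,0.313) [heading=9, draw]
RT 180: heading 9 -> 189
FD 7: (1.975,0.313) -> (-4.938,-0.782) [heading=189, draw]
LT 120: heading 189 -> 309
FD 13: (-4.938,-0.782) -> (3.243,-10.885) [heading=309, draw]
LT 180: heading 309 -> 129
Final: pos=(3.243,-10.885), heading=129, 5 segment(s) drawn

Answer: 129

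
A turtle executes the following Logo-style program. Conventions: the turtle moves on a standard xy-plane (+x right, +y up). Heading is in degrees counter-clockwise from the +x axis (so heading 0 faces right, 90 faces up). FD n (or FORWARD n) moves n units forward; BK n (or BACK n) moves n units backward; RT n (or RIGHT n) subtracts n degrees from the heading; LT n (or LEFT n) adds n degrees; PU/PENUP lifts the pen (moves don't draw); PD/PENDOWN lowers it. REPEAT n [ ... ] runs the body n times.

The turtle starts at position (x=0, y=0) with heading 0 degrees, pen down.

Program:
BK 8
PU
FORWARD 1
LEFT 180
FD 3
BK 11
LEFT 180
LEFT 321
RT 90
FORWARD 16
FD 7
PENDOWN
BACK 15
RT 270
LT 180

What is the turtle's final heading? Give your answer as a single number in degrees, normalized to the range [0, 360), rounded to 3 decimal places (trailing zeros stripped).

Answer: 141

Derivation:
Executing turtle program step by step:
Start: pos=(0,0), heading=0, pen down
BK 8: (0,0) -> (-8,0) [heading=0, draw]
PU: pen up
FD 1: (-8,0) -> (-7,0) [heading=0, move]
LT 180: heading 0 -> 180
FD 3: (-7,0) -> (-10,0) [heading=180, move]
BK 11: (-10,0) -> (1,0) [heading=180, move]
LT 180: heading 180 -> 0
LT 321: heading 0 -> 321
RT 90: heading 321 -> 231
FD 16: (1,0) -> (-9.069,-12.434) [heading=231, move]
FD 7: (-9.069,-12.434) -> (-13.474,-17.874) [heading=231, move]
PD: pen down
BK 15: (-13.474,-17.874) -> (-4.035,-6.217) [heading=231, draw]
RT 270: heading 231 -> 321
LT 180: heading 321 -> 141
Final: pos=(-4.035,-6.217), heading=141, 2 segment(s) drawn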